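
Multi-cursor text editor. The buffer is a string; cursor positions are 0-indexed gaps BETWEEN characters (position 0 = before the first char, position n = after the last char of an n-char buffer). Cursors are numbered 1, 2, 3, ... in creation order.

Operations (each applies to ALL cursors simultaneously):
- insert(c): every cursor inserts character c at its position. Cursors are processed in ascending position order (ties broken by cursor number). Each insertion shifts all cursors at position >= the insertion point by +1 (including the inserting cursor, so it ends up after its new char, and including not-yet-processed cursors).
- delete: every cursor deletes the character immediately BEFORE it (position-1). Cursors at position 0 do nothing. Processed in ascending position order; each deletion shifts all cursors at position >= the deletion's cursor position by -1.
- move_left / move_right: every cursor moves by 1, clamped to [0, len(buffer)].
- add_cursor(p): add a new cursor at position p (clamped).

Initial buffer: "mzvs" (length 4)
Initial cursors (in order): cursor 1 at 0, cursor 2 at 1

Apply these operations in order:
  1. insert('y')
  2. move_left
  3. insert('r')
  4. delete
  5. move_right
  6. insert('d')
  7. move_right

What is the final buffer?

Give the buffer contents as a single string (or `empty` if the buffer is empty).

Answer: ydmydzvs

Derivation:
After op 1 (insert('y')): buffer="ymyzvs" (len 6), cursors c1@1 c2@3, authorship 1.2...
After op 2 (move_left): buffer="ymyzvs" (len 6), cursors c1@0 c2@2, authorship 1.2...
After op 3 (insert('r')): buffer="rymryzvs" (len 8), cursors c1@1 c2@4, authorship 11.22...
After op 4 (delete): buffer="ymyzvs" (len 6), cursors c1@0 c2@2, authorship 1.2...
After op 5 (move_right): buffer="ymyzvs" (len 6), cursors c1@1 c2@3, authorship 1.2...
After op 6 (insert('d')): buffer="ydmydzvs" (len 8), cursors c1@2 c2@5, authorship 11.22...
After op 7 (move_right): buffer="ydmydzvs" (len 8), cursors c1@3 c2@6, authorship 11.22...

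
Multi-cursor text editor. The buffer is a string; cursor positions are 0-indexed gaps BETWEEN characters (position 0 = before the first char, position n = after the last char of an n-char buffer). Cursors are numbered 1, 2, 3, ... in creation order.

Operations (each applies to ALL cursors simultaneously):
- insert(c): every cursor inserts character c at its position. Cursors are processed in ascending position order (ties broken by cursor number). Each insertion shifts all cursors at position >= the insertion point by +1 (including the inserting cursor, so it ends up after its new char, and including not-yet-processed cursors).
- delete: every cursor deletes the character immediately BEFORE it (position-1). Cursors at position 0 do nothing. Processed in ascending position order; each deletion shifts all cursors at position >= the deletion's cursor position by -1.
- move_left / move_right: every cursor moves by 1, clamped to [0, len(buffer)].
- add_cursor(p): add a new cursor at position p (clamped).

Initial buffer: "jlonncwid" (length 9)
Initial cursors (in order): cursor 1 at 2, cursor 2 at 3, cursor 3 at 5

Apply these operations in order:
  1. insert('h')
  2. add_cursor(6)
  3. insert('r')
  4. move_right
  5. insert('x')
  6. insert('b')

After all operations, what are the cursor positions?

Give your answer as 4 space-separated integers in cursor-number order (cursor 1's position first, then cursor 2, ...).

Answer: 7 12 21 16

Derivation:
After op 1 (insert('h')): buffer="jlhohnnhcwid" (len 12), cursors c1@3 c2@5 c3@8, authorship ..1.2..3....
After op 2 (add_cursor(6)): buffer="jlhohnnhcwid" (len 12), cursors c1@3 c2@5 c4@6 c3@8, authorship ..1.2..3....
After op 3 (insert('r')): buffer="jlhrohrnrnhrcwid" (len 16), cursors c1@4 c2@7 c4@9 c3@12, authorship ..11.22.4.33....
After op 4 (move_right): buffer="jlhrohrnrnhrcwid" (len 16), cursors c1@5 c2@8 c4@10 c3@13, authorship ..11.22.4.33....
After op 5 (insert('x')): buffer="jlhroxhrnxrnxhrcxwid" (len 20), cursors c1@6 c2@10 c4@13 c3@17, authorship ..11.122.24.433.3...
After op 6 (insert('b')): buffer="jlhroxbhrnxbrnxbhrcxbwid" (len 24), cursors c1@7 c2@12 c4@16 c3@21, authorship ..11.1122.224.4433.33...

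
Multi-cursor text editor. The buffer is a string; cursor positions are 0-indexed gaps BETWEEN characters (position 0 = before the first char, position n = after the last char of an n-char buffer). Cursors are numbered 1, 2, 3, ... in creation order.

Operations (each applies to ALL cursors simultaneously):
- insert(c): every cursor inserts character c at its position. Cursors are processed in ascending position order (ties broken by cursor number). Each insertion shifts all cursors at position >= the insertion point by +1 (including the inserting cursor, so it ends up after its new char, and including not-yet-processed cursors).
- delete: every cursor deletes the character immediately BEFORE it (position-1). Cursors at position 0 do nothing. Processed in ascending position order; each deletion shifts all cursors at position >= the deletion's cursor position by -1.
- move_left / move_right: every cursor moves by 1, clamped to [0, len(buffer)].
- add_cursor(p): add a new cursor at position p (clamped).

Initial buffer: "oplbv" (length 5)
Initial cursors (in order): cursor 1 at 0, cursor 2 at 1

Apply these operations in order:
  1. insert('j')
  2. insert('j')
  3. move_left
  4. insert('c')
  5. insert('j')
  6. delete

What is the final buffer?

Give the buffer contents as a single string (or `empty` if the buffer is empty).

Answer: jcjojcjplbv

Derivation:
After op 1 (insert('j')): buffer="jojplbv" (len 7), cursors c1@1 c2@3, authorship 1.2....
After op 2 (insert('j')): buffer="jjojjplbv" (len 9), cursors c1@2 c2@5, authorship 11.22....
After op 3 (move_left): buffer="jjojjplbv" (len 9), cursors c1@1 c2@4, authorship 11.22....
After op 4 (insert('c')): buffer="jcjojcjplbv" (len 11), cursors c1@2 c2@6, authorship 111.222....
After op 5 (insert('j')): buffer="jcjjojcjjplbv" (len 13), cursors c1@3 c2@8, authorship 1111.2222....
After op 6 (delete): buffer="jcjojcjplbv" (len 11), cursors c1@2 c2@6, authorship 111.222....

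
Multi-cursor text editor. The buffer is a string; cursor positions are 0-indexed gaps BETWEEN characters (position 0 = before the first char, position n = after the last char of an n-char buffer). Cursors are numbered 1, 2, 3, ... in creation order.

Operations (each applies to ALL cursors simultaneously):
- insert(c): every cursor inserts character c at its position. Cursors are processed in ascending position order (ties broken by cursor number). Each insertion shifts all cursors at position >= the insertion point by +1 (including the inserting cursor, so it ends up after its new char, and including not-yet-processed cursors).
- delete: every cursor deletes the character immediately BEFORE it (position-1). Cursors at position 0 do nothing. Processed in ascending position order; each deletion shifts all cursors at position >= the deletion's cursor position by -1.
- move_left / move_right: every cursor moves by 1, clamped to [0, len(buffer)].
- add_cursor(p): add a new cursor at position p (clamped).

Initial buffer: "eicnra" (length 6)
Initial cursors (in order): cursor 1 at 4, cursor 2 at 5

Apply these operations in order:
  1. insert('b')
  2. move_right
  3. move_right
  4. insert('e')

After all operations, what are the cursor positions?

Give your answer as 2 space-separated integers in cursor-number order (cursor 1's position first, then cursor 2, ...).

After op 1 (insert('b')): buffer="eicnbrba" (len 8), cursors c1@5 c2@7, authorship ....1.2.
After op 2 (move_right): buffer="eicnbrba" (len 8), cursors c1@6 c2@8, authorship ....1.2.
After op 3 (move_right): buffer="eicnbrba" (len 8), cursors c1@7 c2@8, authorship ....1.2.
After op 4 (insert('e')): buffer="eicnbrbeae" (len 10), cursors c1@8 c2@10, authorship ....1.21.2

Answer: 8 10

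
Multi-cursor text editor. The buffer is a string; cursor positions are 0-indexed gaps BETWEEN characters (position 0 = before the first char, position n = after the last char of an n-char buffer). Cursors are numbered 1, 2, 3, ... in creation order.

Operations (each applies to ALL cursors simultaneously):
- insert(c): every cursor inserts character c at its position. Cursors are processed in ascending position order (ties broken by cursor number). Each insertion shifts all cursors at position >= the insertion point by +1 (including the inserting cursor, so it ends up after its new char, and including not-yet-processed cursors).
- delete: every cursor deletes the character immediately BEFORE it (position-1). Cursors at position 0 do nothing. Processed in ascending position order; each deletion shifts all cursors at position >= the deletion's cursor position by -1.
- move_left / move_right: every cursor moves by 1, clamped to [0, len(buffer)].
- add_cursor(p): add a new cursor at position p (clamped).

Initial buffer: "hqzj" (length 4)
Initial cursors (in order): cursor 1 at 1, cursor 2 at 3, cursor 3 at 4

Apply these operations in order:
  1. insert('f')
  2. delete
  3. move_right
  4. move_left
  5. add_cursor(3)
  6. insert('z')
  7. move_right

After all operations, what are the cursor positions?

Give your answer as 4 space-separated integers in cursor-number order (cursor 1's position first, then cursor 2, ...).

After op 1 (insert('f')): buffer="hfqzfjf" (len 7), cursors c1@2 c2@5 c3@7, authorship .1..2.3
After op 2 (delete): buffer="hqzj" (len 4), cursors c1@1 c2@3 c3@4, authorship ....
After op 3 (move_right): buffer="hqzj" (len 4), cursors c1@2 c2@4 c3@4, authorship ....
After op 4 (move_left): buffer="hqzj" (len 4), cursors c1@1 c2@3 c3@3, authorship ....
After op 5 (add_cursor(3)): buffer="hqzj" (len 4), cursors c1@1 c2@3 c3@3 c4@3, authorship ....
After op 6 (insert('z')): buffer="hzqzzzzj" (len 8), cursors c1@2 c2@7 c3@7 c4@7, authorship .1..234.
After op 7 (move_right): buffer="hzqzzzzj" (len 8), cursors c1@3 c2@8 c3@8 c4@8, authorship .1..234.

Answer: 3 8 8 8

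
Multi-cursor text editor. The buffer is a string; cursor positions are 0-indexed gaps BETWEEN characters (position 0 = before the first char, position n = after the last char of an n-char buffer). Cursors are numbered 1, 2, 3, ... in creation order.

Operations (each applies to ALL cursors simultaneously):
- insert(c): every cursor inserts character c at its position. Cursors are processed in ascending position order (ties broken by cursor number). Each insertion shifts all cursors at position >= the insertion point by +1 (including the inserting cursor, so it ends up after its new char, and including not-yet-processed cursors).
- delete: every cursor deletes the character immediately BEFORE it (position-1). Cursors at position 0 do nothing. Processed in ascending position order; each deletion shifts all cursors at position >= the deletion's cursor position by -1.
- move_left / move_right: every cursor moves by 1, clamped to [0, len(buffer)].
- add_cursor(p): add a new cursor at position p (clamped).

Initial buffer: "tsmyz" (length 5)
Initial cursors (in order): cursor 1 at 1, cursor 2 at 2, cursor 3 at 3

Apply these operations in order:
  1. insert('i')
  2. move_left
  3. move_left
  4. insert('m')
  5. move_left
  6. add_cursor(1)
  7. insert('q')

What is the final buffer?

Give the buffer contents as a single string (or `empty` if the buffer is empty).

Answer: qmqtiqmsiqmmiyz

Derivation:
After op 1 (insert('i')): buffer="tisimiyz" (len 8), cursors c1@2 c2@4 c3@6, authorship .1.2.3..
After op 2 (move_left): buffer="tisimiyz" (len 8), cursors c1@1 c2@3 c3@5, authorship .1.2.3..
After op 3 (move_left): buffer="tisimiyz" (len 8), cursors c1@0 c2@2 c3@4, authorship .1.2.3..
After op 4 (insert('m')): buffer="mtimsimmiyz" (len 11), cursors c1@1 c2@4 c3@7, authorship 1.12.23.3..
After op 5 (move_left): buffer="mtimsimmiyz" (len 11), cursors c1@0 c2@3 c3@6, authorship 1.12.23.3..
After op 6 (add_cursor(1)): buffer="mtimsimmiyz" (len 11), cursors c1@0 c4@1 c2@3 c3@6, authorship 1.12.23.3..
After op 7 (insert('q')): buffer="qmqtiqmsiqmmiyz" (len 15), cursors c1@1 c4@3 c2@6 c3@10, authorship 114.122.233.3..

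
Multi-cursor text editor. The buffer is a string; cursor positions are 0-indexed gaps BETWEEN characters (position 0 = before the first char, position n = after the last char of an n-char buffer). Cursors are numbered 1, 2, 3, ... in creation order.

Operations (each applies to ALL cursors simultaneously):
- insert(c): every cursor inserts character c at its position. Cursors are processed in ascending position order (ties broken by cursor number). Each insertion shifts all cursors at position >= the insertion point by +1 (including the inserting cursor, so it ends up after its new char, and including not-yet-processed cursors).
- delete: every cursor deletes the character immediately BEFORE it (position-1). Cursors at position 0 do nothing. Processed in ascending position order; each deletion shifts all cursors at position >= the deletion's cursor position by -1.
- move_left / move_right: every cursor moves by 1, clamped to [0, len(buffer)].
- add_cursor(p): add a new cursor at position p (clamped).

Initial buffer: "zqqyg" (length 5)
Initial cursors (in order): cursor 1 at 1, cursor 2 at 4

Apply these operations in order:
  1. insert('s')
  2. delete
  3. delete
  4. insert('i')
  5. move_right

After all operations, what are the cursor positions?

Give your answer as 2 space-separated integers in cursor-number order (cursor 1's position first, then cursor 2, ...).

Answer: 2 5

Derivation:
After op 1 (insert('s')): buffer="zsqqysg" (len 7), cursors c1@2 c2@6, authorship .1...2.
After op 2 (delete): buffer="zqqyg" (len 5), cursors c1@1 c2@4, authorship .....
After op 3 (delete): buffer="qqg" (len 3), cursors c1@0 c2@2, authorship ...
After op 4 (insert('i')): buffer="iqqig" (len 5), cursors c1@1 c2@4, authorship 1..2.
After op 5 (move_right): buffer="iqqig" (len 5), cursors c1@2 c2@5, authorship 1..2.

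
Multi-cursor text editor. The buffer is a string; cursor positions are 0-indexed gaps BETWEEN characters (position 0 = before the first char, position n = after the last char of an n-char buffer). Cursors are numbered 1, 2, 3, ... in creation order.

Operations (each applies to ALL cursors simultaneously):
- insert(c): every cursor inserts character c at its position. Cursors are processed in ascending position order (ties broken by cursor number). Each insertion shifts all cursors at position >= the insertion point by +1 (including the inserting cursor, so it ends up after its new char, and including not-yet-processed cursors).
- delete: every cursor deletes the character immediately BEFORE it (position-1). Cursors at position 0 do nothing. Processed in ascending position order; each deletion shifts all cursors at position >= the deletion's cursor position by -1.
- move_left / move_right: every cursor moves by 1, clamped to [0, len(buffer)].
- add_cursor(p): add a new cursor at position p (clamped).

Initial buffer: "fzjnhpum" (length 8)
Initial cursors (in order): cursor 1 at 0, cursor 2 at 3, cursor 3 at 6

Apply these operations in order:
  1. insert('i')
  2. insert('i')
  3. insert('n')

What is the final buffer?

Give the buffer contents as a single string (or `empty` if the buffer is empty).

Answer: iinfzjiinnhpiinum

Derivation:
After op 1 (insert('i')): buffer="ifzjinhpium" (len 11), cursors c1@1 c2@5 c3@9, authorship 1...2...3..
After op 2 (insert('i')): buffer="iifzjiinhpiium" (len 14), cursors c1@2 c2@7 c3@12, authorship 11...22...33..
After op 3 (insert('n')): buffer="iinfzjiinnhpiinum" (len 17), cursors c1@3 c2@9 c3@15, authorship 111...222...333..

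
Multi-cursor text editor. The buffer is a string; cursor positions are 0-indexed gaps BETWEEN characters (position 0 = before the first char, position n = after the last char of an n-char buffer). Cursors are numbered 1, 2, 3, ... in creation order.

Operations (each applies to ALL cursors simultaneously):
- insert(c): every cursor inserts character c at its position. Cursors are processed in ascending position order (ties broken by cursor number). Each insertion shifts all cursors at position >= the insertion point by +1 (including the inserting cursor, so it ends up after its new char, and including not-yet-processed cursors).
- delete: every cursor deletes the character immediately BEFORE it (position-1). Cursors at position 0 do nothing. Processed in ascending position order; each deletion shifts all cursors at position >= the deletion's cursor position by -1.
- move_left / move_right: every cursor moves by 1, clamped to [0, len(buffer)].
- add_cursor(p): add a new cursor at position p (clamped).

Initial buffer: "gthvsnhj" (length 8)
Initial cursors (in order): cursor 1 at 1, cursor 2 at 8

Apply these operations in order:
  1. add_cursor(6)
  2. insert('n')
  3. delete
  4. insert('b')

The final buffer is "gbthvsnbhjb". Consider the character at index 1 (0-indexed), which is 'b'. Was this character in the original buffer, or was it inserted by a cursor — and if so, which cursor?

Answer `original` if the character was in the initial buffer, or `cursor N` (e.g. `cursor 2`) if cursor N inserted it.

After op 1 (add_cursor(6)): buffer="gthvsnhj" (len 8), cursors c1@1 c3@6 c2@8, authorship ........
After op 2 (insert('n')): buffer="gnthvsnnhjn" (len 11), cursors c1@2 c3@8 c2@11, authorship .1.....3..2
After op 3 (delete): buffer="gthvsnhj" (len 8), cursors c1@1 c3@6 c2@8, authorship ........
After op 4 (insert('b')): buffer="gbthvsnbhjb" (len 11), cursors c1@2 c3@8 c2@11, authorship .1.....3..2
Authorship (.=original, N=cursor N): . 1 . . . . . 3 . . 2
Index 1: author = 1

Answer: cursor 1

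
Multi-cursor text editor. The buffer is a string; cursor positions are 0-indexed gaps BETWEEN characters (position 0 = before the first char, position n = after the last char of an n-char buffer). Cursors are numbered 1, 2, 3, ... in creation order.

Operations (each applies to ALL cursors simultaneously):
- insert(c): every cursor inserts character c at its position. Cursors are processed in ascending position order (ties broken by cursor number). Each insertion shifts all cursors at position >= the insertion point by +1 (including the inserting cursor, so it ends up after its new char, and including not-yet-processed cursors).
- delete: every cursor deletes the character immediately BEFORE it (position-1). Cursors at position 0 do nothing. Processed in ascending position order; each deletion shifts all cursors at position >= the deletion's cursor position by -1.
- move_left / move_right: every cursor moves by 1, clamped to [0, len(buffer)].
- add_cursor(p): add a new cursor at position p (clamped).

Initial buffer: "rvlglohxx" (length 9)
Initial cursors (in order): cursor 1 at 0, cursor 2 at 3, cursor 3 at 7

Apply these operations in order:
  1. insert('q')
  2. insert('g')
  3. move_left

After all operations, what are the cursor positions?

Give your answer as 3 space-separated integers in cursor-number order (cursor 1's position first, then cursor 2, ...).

After op 1 (insert('q')): buffer="qrvlqglohqxx" (len 12), cursors c1@1 c2@5 c3@10, authorship 1...2....3..
After op 2 (insert('g')): buffer="qgrvlqgglohqgxx" (len 15), cursors c1@2 c2@7 c3@13, authorship 11...22....33..
After op 3 (move_left): buffer="qgrvlqgglohqgxx" (len 15), cursors c1@1 c2@6 c3@12, authorship 11...22....33..

Answer: 1 6 12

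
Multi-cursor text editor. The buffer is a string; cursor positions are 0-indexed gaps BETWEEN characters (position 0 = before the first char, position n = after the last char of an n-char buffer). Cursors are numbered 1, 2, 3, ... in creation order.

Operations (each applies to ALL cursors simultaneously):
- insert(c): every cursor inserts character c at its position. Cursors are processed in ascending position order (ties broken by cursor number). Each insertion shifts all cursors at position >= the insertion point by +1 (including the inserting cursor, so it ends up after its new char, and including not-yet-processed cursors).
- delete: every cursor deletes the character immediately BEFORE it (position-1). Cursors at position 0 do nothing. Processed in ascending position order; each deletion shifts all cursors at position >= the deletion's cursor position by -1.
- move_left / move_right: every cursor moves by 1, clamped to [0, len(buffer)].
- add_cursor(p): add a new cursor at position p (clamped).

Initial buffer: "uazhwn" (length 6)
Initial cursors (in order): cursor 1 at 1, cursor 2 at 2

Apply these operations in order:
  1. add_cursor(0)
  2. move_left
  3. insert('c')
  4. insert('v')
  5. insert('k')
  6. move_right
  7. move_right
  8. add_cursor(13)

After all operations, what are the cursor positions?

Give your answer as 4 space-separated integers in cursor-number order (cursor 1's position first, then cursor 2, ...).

After op 1 (add_cursor(0)): buffer="uazhwn" (len 6), cursors c3@0 c1@1 c2@2, authorship ......
After op 2 (move_left): buffer="uazhwn" (len 6), cursors c1@0 c3@0 c2@1, authorship ......
After op 3 (insert('c')): buffer="ccucazhwn" (len 9), cursors c1@2 c3@2 c2@4, authorship 13.2.....
After op 4 (insert('v')): buffer="ccvvucvazhwn" (len 12), cursors c1@4 c3@4 c2@7, authorship 1313.22.....
After op 5 (insert('k')): buffer="ccvvkkucvkazhwn" (len 15), cursors c1@6 c3@6 c2@10, authorship 131313.222.....
After op 6 (move_right): buffer="ccvvkkucvkazhwn" (len 15), cursors c1@7 c3@7 c2@11, authorship 131313.222.....
After op 7 (move_right): buffer="ccvvkkucvkazhwn" (len 15), cursors c1@8 c3@8 c2@12, authorship 131313.222.....
After op 8 (add_cursor(13)): buffer="ccvvkkucvkazhwn" (len 15), cursors c1@8 c3@8 c2@12 c4@13, authorship 131313.222.....

Answer: 8 12 8 13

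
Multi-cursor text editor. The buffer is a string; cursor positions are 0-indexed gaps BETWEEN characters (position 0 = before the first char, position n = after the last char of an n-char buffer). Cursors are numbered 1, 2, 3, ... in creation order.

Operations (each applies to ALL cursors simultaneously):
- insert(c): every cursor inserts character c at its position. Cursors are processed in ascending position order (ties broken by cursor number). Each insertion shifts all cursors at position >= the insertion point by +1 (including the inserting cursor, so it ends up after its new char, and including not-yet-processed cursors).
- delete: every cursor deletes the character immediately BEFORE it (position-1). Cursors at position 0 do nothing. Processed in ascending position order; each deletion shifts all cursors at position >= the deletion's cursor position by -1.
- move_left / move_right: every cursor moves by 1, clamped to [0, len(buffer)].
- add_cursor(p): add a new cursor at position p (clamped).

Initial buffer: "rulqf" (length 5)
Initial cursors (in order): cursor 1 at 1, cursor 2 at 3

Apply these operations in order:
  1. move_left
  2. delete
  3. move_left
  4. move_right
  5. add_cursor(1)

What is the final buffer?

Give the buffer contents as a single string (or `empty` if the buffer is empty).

Answer: rlqf

Derivation:
After op 1 (move_left): buffer="rulqf" (len 5), cursors c1@0 c2@2, authorship .....
After op 2 (delete): buffer="rlqf" (len 4), cursors c1@0 c2@1, authorship ....
After op 3 (move_left): buffer="rlqf" (len 4), cursors c1@0 c2@0, authorship ....
After op 4 (move_right): buffer="rlqf" (len 4), cursors c1@1 c2@1, authorship ....
After op 5 (add_cursor(1)): buffer="rlqf" (len 4), cursors c1@1 c2@1 c3@1, authorship ....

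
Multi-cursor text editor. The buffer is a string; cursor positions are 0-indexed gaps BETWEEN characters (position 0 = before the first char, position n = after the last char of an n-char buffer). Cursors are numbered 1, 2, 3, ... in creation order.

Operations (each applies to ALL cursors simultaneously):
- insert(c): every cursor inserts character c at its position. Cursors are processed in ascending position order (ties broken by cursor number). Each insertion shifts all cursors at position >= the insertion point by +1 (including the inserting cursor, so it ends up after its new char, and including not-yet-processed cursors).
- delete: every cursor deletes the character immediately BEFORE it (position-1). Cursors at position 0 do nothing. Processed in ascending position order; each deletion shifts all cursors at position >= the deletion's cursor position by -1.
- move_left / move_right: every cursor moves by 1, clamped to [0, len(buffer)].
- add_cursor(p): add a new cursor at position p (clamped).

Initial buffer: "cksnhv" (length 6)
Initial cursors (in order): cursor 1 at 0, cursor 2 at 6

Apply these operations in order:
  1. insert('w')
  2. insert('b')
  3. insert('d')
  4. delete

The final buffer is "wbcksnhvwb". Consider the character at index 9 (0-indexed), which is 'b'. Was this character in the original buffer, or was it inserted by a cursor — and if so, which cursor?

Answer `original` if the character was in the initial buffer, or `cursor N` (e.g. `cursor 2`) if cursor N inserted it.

After op 1 (insert('w')): buffer="wcksnhvw" (len 8), cursors c1@1 c2@8, authorship 1......2
After op 2 (insert('b')): buffer="wbcksnhvwb" (len 10), cursors c1@2 c2@10, authorship 11......22
After op 3 (insert('d')): buffer="wbdcksnhvwbd" (len 12), cursors c1@3 c2@12, authorship 111......222
After op 4 (delete): buffer="wbcksnhvwb" (len 10), cursors c1@2 c2@10, authorship 11......22
Authorship (.=original, N=cursor N): 1 1 . . . . . . 2 2
Index 9: author = 2

Answer: cursor 2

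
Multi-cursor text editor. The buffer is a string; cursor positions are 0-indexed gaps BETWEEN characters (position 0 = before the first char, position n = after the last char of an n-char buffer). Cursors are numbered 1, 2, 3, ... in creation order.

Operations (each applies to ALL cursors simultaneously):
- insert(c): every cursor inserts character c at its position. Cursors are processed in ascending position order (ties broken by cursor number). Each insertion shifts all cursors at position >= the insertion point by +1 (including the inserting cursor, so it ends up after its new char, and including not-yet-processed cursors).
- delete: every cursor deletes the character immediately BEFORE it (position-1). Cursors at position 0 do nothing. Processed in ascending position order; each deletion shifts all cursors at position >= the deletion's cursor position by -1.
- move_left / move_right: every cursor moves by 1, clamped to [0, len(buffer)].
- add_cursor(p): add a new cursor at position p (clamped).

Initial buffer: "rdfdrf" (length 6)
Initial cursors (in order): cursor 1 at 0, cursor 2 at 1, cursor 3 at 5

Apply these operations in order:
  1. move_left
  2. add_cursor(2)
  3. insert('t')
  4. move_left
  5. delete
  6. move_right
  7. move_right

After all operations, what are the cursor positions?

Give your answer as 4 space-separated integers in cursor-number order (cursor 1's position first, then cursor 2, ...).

Answer: 2 2 6 4

Derivation:
After op 1 (move_left): buffer="rdfdrf" (len 6), cursors c1@0 c2@0 c3@4, authorship ......
After op 2 (add_cursor(2)): buffer="rdfdrf" (len 6), cursors c1@0 c2@0 c4@2 c3@4, authorship ......
After op 3 (insert('t')): buffer="ttrdtfdtrf" (len 10), cursors c1@2 c2@2 c4@5 c3@8, authorship 12..4..3..
After op 4 (move_left): buffer="ttrdtfdtrf" (len 10), cursors c1@1 c2@1 c4@4 c3@7, authorship 12..4..3..
After op 5 (delete): buffer="trtftrf" (len 7), cursors c1@0 c2@0 c4@2 c3@4, authorship 2.4.3..
After op 6 (move_right): buffer="trtftrf" (len 7), cursors c1@1 c2@1 c4@3 c3@5, authorship 2.4.3..
After op 7 (move_right): buffer="trtftrf" (len 7), cursors c1@2 c2@2 c4@4 c3@6, authorship 2.4.3..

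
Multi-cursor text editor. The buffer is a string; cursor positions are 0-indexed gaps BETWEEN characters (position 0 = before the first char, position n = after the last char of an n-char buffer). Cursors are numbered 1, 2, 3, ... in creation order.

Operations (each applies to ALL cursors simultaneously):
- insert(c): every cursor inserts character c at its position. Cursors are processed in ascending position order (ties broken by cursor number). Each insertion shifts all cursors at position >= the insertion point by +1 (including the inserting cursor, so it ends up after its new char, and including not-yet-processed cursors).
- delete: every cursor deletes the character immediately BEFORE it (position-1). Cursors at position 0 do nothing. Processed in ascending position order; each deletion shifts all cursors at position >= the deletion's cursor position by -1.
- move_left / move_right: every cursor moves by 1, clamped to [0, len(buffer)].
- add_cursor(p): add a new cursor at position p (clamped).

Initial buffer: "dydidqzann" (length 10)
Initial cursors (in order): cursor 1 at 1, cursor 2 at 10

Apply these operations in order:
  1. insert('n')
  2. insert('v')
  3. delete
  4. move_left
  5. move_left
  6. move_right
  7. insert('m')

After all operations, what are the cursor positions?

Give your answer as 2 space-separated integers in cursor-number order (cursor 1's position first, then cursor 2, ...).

Answer: 2 13

Derivation:
After op 1 (insert('n')): buffer="dnydidqzannn" (len 12), cursors c1@2 c2@12, authorship .1.........2
After op 2 (insert('v')): buffer="dnvydidqzannnv" (len 14), cursors c1@3 c2@14, authorship .11.........22
After op 3 (delete): buffer="dnydidqzannn" (len 12), cursors c1@2 c2@12, authorship .1.........2
After op 4 (move_left): buffer="dnydidqzannn" (len 12), cursors c1@1 c2@11, authorship .1.........2
After op 5 (move_left): buffer="dnydidqzannn" (len 12), cursors c1@0 c2@10, authorship .1.........2
After op 6 (move_right): buffer="dnydidqzannn" (len 12), cursors c1@1 c2@11, authorship .1.........2
After op 7 (insert('m')): buffer="dmnydidqzannmn" (len 14), cursors c1@2 c2@13, authorship .11.........22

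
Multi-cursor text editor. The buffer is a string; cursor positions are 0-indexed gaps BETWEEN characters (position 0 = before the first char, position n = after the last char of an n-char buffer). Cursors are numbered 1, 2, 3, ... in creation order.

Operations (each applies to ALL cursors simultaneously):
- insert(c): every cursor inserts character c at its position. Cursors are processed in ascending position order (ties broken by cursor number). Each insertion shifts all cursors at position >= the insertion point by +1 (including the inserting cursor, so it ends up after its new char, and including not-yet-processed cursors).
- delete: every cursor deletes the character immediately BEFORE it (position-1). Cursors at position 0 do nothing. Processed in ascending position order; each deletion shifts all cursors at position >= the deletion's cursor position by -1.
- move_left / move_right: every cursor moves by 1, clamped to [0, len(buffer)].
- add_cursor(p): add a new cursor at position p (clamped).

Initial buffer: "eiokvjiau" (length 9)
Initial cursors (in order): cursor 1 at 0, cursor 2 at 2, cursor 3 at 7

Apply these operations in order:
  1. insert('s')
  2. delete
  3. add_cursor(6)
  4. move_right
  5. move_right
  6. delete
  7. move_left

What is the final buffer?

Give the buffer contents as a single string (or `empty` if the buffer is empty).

Answer: eovji

Derivation:
After op 1 (insert('s')): buffer="seisokvjisau" (len 12), cursors c1@1 c2@4 c3@10, authorship 1..2.....3..
After op 2 (delete): buffer="eiokvjiau" (len 9), cursors c1@0 c2@2 c3@7, authorship .........
After op 3 (add_cursor(6)): buffer="eiokvjiau" (len 9), cursors c1@0 c2@2 c4@6 c3@7, authorship .........
After op 4 (move_right): buffer="eiokvjiau" (len 9), cursors c1@1 c2@3 c4@7 c3@8, authorship .........
After op 5 (move_right): buffer="eiokvjiau" (len 9), cursors c1@2 c2@4 c4@8 c3@9, authorship .........
After op 6 (delete): buffer="eovji" (len 5), cursors c1@1 c2@2 c3@5 c4@5, authorship .....
After op 7 (move_left): buffer="eovji" (len 5), cursors c1@0 c2@1 c3@4 c4@4, authorship .....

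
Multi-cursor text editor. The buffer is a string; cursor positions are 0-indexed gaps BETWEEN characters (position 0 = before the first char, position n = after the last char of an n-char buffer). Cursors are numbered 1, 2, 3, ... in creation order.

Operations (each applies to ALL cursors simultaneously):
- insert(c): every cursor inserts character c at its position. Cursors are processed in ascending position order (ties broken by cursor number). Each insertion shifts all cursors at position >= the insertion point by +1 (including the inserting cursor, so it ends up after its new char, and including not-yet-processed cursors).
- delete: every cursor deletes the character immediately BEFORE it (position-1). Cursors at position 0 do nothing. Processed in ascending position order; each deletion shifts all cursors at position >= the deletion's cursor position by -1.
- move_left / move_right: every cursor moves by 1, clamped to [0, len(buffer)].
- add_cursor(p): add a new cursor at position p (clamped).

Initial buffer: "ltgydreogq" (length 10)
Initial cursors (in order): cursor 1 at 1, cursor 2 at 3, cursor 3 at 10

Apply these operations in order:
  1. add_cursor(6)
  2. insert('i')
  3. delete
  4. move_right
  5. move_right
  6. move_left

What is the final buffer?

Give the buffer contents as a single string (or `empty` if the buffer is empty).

After op 1 (add_cursor(6)): buffer="ltgydreogq" (len 10), cursors c1@1 c2@3 c4@6 c3@10, authorship ..........
After op 2 (insert('i')): buffer="litgiydrieogqi" (len 14), cursors c1@2 c2@5 c4@9 c3@14, authorship .1..2...4....3
After op 3 (delete): buffer="ltgydreogq" (len 10), cursors c1@1 c2@3 c4@6 c3@10, authorship ..........
After op 4 (move_right): buffer="ltgydreogq" (len 10), cursors c1@2 c2@4 c4@7 c3@10, authorship ..........
After op 5 (move_right): buffer="ltgydreogq" (len 10), cursors c1@3 c2@5 c4@8 c3@10, authorship ..........
After op 6 (move_left): buffer="ltgydreogq" (len 10), cursors c1@2 c2@4 c4@7 c3@9, authorship ..........

Answer: ltgydreogq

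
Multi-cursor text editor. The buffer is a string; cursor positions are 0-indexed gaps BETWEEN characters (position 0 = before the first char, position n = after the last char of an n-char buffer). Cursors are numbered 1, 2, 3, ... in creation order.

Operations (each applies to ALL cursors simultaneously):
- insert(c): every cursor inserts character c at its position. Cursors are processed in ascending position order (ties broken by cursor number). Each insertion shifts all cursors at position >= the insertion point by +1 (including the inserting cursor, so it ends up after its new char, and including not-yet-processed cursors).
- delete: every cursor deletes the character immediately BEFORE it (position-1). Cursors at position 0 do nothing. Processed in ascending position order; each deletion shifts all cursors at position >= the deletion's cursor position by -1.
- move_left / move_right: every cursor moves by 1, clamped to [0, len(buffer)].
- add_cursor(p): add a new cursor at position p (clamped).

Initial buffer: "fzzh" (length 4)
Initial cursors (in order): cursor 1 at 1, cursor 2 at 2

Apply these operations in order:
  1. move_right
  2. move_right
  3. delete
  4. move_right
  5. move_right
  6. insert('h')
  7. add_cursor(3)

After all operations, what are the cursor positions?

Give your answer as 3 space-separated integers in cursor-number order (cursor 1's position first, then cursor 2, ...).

Answer: 4 4 3

Derivation:
After op 1 (move_right): buffer="fzzh" (len 4), cursors c1@2 c2@3, authorship ....
After op 2 (move_right): buffer="fzzh" (len 4), cursors c1@3 c2@4, authorship ....
After op 3 (delete): buffer="fz" (len 2), cursors c1@2 c2@2, authorship ..
After op 4 (move_right): buffer="fz" (len 2), cursors c1@2 c2@2, authorship ..
After op 5 (move_right): buffer="fz" (len 2), cursors c1@2 c2@2, authorship ..
After op 6 (insert('h')): buffer="fzhh" (len 4), cursors c1@4 c2@4, authorship ..12
After op 7 (add_cursor(3)): buffer="fzhh" (len 4), cursors c3@3 c1@4 c2@4, authorship ..12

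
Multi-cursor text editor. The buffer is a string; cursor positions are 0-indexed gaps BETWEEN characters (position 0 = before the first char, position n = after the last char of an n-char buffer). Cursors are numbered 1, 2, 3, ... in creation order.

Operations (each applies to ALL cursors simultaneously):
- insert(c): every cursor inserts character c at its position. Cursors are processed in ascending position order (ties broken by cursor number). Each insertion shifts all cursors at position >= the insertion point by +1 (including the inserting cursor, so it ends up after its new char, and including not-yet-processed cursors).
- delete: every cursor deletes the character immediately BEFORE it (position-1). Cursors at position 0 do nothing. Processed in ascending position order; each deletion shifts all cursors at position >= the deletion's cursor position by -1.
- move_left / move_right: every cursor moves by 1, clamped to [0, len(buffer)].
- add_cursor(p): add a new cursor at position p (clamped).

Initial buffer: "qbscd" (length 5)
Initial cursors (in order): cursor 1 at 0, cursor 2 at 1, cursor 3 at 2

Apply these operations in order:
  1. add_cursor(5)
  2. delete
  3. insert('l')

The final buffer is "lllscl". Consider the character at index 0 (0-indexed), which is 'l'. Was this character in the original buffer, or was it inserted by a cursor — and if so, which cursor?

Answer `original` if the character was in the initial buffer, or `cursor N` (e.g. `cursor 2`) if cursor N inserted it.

After op 1 (add_cursor(5)): buffer="qbscd" (len 5), cursors c1@0 c2@1 c3@2 c4@5, authorship .....
After op 2 (delete): buffer="sc" (len 2), cursors c1@0 c2@0 c3@0 c4@2, authorship ..
After op 3 (insert('l')): buffer="lllscl" (len 6), cursors c1@3 c2@3 c3@3 c4@6, authorship 123..4
Authorship (.=original, N=cursor N): 1 2 3 . . 4
Index 0: author = 1

Answer: cursor 1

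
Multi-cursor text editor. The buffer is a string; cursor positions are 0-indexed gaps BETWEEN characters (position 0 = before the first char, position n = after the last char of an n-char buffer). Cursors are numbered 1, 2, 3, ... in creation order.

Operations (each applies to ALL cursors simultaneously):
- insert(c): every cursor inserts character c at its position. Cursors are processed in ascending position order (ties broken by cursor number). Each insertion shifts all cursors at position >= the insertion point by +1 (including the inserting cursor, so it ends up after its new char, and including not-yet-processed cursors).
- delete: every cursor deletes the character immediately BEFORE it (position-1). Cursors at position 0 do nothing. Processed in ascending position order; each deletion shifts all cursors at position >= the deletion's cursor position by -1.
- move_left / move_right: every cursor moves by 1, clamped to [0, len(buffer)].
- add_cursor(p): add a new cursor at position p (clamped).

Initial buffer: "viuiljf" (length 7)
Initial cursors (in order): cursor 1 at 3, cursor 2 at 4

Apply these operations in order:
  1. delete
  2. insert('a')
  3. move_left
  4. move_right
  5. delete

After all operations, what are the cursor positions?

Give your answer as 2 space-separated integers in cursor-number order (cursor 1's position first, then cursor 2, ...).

After op 1 (delete): buffer="viljf" (len 5), cursors c1@2 c2@2, authorship .....
After op 2 (insert('a')): buffer="viaaljf" (len 7), cursors c1@4 c2@4, authorship ..12...
After op 3 (move_left): buffer="viaaljf" (len 7), cursors c1@3 c2@3, authorship ..12...
After op 4 (move_right): buffer="viaaljf" (len 7), cursors c1@4 c2@4, authorship ..12...
After op 5 (delete): buffer="viljf" (len 5), cursors c1@2 c2@2, authorship .....

Answer: 2 2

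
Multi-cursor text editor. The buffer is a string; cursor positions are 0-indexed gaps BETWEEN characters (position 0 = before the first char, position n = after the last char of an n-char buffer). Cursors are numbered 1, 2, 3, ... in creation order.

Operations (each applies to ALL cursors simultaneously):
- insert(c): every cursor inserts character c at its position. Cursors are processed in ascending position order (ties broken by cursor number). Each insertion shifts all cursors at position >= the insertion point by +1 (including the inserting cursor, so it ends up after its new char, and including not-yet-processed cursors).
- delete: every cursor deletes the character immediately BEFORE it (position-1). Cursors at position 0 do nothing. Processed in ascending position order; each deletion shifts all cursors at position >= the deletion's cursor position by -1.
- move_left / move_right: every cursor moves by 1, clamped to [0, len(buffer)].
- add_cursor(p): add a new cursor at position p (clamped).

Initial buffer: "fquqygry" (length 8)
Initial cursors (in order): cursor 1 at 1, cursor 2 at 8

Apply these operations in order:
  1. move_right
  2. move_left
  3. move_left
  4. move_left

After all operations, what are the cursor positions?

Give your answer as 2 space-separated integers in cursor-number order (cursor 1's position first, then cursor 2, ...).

After op 1 (move_right): buffer="fquqygry" (len 8), cursors c1@2 c2@8, authorship ........
After op 2 (move_left): buffer="fquqygry" (len 8), cursors c1@1 c2@7, authorship ........
After op 3 (move_left): buffer="fquqygry" (len 8), cursors c1@0 c2@6, authorship ........
After op 4 (move_left): buffer="fquqygry" (len 8), cursors c1@0 c2@5, authorship ........

Answer: 0 5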